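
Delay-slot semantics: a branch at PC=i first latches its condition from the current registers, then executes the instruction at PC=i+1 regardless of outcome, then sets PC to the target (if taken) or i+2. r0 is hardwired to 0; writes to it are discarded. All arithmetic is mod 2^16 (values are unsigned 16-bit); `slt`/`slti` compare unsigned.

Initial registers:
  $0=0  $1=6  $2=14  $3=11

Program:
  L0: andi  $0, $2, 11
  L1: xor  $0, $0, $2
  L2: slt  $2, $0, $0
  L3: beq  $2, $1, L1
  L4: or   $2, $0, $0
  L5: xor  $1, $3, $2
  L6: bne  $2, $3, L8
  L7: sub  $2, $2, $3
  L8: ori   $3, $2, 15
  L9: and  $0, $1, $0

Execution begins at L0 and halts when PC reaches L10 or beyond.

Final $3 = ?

65535

#0 andi  $0, $2, 11 ; 0/6/14/11
#1 xor  $0, $0, $2 ; 0/6/14/11
#2 slt  $2, $0, $0 ; 0/6/0/11
#3 beq  $2, $1, L1 ; 0/6/0/11 ; →fallthru
#4 or   $2, $0, $0 ; 0/6/0/11
#5 xor  $1, $3, $2 ; 0/11/0/11
#6 bne  $2, $3, L8 ; 0/11/0/11 ; →target
#7 sub  $2, $2, $3 ; 0/11/65525/11
#8 ori   $3, $2, 15 ; 0/11/65525/65535
#9 and  $0, $1, $0 ; 0/11/65525/65535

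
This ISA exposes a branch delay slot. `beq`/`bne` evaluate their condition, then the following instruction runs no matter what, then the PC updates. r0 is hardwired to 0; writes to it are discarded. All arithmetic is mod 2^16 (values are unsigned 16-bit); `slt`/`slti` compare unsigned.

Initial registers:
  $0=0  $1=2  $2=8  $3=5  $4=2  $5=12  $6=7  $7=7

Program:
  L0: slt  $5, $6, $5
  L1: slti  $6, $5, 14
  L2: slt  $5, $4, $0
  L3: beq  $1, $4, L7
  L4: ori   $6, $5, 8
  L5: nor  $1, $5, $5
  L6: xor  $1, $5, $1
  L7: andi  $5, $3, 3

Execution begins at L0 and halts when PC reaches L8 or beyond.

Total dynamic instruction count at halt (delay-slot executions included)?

  step pc=0: slt  $5, $6, $5  regs=(0,2,8,5,2,1,7,7)
  step pc=1: slti  $6, $5, 14  regs=(0,2,8,5,2,1,1,7)
  step pc=2: slt  $5, $4, $0  regs=(0,2,8,5,2,0,1,7)
  step pc=3: beq  $1, $4, L7  cond=T  regs=(0,2,8,5,2,0,1,7)
  step pc=4: ori   $6, $5, 8  regs=(0,2,8,5,2,0,8,7)
  step pc=7: andi  $5, $3, 3  regs=(0,2,8,5,2,1,8,7)

6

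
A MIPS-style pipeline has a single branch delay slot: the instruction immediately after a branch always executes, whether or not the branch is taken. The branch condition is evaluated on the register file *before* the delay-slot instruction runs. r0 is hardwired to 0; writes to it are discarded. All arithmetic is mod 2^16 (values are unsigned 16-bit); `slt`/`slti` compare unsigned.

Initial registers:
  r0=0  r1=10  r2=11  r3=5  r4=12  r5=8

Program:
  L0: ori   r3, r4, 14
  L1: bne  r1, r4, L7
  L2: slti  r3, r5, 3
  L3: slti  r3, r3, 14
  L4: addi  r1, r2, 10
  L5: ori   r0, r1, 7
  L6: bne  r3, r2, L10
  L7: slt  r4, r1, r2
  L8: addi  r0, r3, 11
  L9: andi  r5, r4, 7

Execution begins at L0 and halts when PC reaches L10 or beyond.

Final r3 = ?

[0] ori   r3, r4, 14  →  {r0:0, r1:10, r2:11, r3:14, r4:12, r5:8}
[1] bne  r1, r4, L7  →  {r0:0, r1:10, r2:11, r3:14, r4:12, r5:8}  ⟨branch taken⟩
[2] slti  r3, r5, 3  →  {r0:0, r1:10, r2:11, r3:0, r4:12, r5:8}
[7] slt  r4, r1, r2  →  {r0:0, r1:10, r2:11, r3:0, r4:1, r5:8}
[8] addi  r0, r3, 11  →  {r0:0, r1:10, r2:11, r3:0, r4:1, r5:8}
[9] andi  r5, r4, 7  →  {r0:0, r1:10, r2:11, r3:0, r4:1, r5:1}

0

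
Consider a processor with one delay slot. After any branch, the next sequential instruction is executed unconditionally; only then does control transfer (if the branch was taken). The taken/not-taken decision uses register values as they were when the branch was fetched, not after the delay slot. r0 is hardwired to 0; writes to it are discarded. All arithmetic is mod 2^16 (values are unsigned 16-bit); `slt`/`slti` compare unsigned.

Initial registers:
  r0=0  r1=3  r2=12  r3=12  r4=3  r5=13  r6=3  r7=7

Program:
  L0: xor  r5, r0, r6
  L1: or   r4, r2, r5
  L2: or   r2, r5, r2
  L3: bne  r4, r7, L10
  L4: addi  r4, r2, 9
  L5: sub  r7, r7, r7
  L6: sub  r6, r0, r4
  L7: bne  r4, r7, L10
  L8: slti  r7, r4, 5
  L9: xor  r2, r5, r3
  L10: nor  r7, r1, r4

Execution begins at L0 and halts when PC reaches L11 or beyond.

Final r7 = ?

[0] xor  r5, r0, r6  →  {r0:0, r1:3, r2:12, r3:12, r4:3, r5:3, r6:3, r7:7}
[1] or   r4, r2, r5  →  {r0:0, r1:3, r2:12, r3:12, r4:15, r5:3, r6:3, r7:7}
[2] or   r2, r5, r2  →  {r0:0, r1:3, r2:15, r3:12, r4:15, r5:3, r6:3, r7:7}
[3] bne  r4, r7, L10  →  {r0:0, r1:3, r2:15, r3:12, r4:15, r5:3, r6:3, r7:7}  ⟨branch taken⟩
[4] addi  r4, r2, 9  →  {r0:0, r1:3, r2:15, r3:12, r4:24, r5:3, r6:3, r7:7}
[10] nor  r7, r1, r4  →  {r0:0, r1:3, r2:15, r3:12, r4:24, r5:3, r6:3, r7:65508}

65508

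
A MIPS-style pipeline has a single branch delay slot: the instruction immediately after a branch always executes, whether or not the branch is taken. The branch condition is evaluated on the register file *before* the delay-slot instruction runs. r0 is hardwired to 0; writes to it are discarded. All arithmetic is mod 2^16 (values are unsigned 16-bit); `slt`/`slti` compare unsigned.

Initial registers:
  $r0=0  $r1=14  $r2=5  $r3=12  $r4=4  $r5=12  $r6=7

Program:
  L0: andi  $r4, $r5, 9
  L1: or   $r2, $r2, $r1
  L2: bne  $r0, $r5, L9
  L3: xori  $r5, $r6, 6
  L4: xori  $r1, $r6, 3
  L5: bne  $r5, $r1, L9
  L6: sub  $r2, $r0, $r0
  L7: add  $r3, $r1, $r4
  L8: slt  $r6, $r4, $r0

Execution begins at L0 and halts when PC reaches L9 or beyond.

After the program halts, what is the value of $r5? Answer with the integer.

PC=0  andi  $r4, $r5, 9      | $r0=0 $r1=14 $r2=5 $r3=12 $r4=8 $r5=12 $r6=7
PC=1  or   $r2, $r2, $r1     | $r0=0 $r1=14 $r2=15 $r3=12 $r4=8 $r5=12 $r6=7
PC=2  bne  $r0, $r5, L9      | $r0=0 $r1=14 $r2=15 $r3=12 $r4=8 $r5=12 $r6=7  [TAKEN]
PC=3  xori  $r5, $r6, 6      | $r0=0 $r1=14 $r2=15 $r3=12 $r4=8 $r5=1 $r6=7

1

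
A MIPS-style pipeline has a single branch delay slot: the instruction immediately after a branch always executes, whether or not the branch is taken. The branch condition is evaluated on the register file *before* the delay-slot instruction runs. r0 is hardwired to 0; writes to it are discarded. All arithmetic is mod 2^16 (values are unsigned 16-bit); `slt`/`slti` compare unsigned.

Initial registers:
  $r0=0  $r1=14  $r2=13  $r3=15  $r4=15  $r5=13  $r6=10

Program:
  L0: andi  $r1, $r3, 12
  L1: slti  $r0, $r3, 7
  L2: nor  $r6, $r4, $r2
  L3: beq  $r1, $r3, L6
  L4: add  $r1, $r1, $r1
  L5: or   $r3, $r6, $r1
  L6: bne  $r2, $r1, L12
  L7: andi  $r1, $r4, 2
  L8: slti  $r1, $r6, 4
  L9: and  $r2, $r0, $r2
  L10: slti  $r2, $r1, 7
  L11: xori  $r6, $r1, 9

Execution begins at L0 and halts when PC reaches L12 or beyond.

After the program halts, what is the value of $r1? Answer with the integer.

#0 andi  $r1, $r3, 12 ; 0/12/13/15/15/13/10
#1 slti  $r0, $r3, 7 ; 0/12/13/15/15/13/10
#2 nor  $r6, $r4, $r2 ; 0/12/13/15/15/13/65520
#3 beq  $r1, $r3, L6 ; 0/12/13/15/15/13/65520 ; →fallthru
#4 add  $r1, $r1, $r1 ; 0/24/13/15/15/13/65520
#5 or   $r3, $r6, $r1 ; 0/24/13/65528/15/13/65520
#6 bne  $r2, $r1, L12 ; 0/24/13/65528/15/13/65520 ; →target
#7 andi  $r1, $r4, 2 ; 0/2/13/65528/15/13/65520

2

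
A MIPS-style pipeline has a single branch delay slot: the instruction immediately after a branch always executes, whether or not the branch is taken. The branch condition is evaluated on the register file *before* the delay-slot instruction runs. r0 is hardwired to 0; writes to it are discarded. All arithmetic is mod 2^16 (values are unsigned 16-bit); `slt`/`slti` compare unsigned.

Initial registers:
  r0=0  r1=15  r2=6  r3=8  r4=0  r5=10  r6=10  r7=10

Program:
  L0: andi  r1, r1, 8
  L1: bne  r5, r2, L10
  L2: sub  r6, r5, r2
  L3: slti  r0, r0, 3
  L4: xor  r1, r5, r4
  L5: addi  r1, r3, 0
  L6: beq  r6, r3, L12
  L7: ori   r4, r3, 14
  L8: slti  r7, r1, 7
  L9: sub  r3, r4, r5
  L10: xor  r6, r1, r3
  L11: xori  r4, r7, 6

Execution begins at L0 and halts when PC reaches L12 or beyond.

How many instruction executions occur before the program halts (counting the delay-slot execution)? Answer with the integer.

[0] andi  r1, r1, 8  →  {r0:0, r1:8, r2:6, r3:8, r4:0, r5:10, r6:10, r7:10}
[1] bne  r5, r2, L10  →  {r0:0, r1:8, r2:6, r3:8, r4:0, r5:10, r6:10, r7:10}  ⟨branch taken⟩
[2] sub  r6, r5, r2  →  {r0:0, r1:8, r2:6, r3:8, r4:0, r5:10, r6:4, r7:10}
[10] xor  r6, r1, r3  →  {r0:0, r1:8, r2:6, r3:8, r4:0, r5:10, r6:0, r7:10}
[11] xori  r4, r7, 6  →  {r0:0, r1:8, r2:6, r3:8, r4:12, r5:10, r6:0, r7:10}

5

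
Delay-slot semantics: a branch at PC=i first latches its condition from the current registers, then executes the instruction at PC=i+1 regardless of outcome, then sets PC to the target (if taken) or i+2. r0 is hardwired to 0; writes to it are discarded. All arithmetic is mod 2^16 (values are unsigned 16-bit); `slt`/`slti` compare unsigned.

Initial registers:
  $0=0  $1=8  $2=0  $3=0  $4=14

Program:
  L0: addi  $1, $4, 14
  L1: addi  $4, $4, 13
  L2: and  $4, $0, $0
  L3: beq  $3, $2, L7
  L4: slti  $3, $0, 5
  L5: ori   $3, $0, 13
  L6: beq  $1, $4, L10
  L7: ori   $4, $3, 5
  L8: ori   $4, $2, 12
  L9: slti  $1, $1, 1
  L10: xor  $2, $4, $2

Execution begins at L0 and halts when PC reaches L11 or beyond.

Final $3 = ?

PC=0  addi  $1, $4, 14       | $0=0 $1=28 $2=0 $3=0 $4=14
PC=1  addi  $4, $4, 13       | $0=0 $1=28 $2=0 $3=0 $4=27
PC=2  and  $4, $0, $0        | $0=0 $1=28 $2=0 $3=0 $4=0
PC=3  beq  $3, $2, L7        | $0=0 $1=28 $2=0 $3=0 $4=0  [TAKEN]
PC=4  slti  $3, $0, 5        | $0=0 $1=28 $2=0 $3=1 $4=0
PC=7  ori   $4, $3, 5        | $0=0 $1=28 $2=0 $3=1 $4=5
PC=8  ori   $4, $2, 12       | $0=0 $1=28 $2=0 $3=1 $4=12
PC=9  slti  $1, $1, 1        | $0=0 $1=0 $2=0 $3=1 $4=12
PC=10 xor  $2, $4, $2        | $0=0 $1=0 $2=12 $3=1 $4=12

1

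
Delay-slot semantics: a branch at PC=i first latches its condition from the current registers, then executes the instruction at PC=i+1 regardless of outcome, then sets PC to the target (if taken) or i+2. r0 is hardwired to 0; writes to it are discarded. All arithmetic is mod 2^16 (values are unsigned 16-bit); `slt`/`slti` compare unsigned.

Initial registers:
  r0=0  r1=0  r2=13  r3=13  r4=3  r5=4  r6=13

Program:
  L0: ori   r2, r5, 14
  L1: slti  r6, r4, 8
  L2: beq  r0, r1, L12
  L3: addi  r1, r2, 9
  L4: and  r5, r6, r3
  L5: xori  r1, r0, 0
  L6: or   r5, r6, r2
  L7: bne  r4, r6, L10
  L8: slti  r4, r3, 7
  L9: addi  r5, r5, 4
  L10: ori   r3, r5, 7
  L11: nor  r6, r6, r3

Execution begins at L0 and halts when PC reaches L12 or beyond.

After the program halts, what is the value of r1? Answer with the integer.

23

  step pc=0: ori   r2, r5, 14  regs=(0,0,14,13,3,4,13)
  step pc=1: slti  r6, r4, 8  regs=(0,0,14,13,3,4,1)
  step pc=2: beq  r0, r1, L12  cond=T  regs=(0,0,14,13,3,4,1)
  step pc=3: addi  r1, r2, 9  regs=(0,23,14,13,3,4,1)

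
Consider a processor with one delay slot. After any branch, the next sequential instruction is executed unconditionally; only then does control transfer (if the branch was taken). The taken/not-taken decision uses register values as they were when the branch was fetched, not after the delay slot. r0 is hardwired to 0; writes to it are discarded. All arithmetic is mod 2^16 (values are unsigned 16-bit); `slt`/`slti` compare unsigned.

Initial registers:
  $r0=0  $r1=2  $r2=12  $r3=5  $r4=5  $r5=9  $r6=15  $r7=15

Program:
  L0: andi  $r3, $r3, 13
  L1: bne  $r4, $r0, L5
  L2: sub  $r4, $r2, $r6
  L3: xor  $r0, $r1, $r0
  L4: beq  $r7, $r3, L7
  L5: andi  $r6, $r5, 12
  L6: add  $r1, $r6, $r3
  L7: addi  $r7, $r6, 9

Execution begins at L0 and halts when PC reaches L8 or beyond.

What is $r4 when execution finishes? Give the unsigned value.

  step pc=0: andi  $r3, $r3, 13  regs=(0,2,12,5,5,9,15,15)
  step pc=1: bne  $r4, $r0, L5  cond=T  regs=(0,2,12,5,5,9,15,15)
  step pc=2: sub  $r4, $r2, $r6  regs=(0,2,12,5,65533,9,15,15)
  step pc=5: andi  $r6, $r5, 12  regs=(0,2,12,5,65533,9,8,15)
  step pc=6: add  $r1, $r6, $r3  regs=(0,13,12,5,65533,9,8,15)
  step pc=7: addi  $r7, $r6, 9  regs=(0,13,12,5,65533,9,8,17)

65533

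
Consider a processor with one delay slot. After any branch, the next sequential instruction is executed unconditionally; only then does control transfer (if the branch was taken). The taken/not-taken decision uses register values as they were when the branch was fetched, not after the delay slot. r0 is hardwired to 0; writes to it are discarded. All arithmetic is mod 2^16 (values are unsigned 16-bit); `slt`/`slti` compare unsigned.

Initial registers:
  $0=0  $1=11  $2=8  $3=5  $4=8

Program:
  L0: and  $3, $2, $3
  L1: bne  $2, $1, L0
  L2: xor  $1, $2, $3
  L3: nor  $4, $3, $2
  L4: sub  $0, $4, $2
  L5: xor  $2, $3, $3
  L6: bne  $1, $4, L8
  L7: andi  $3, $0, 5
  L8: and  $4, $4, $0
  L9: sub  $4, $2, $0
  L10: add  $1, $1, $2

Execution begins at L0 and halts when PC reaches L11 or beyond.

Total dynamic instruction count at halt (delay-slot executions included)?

14

[0] and  $3, $2, $3  →  {$0:0, $1:11, $2:8, $3:0, $4:8}
[1] bne  $2, $1, L0  →  {$0:0, $1:11, $2:8, $3:0, $4:8}  ⟨branch taken⟩
[2] xor  $1, $2, $3  →  {$0:0, $1:8, $2:8, $3:0, $4:8}
[0] and  $3, $2, $3  →  {$0:0, $1:8, $2:8, $3:0, $4:8}
[1] bne  $2, $1, L0  →  {$0:0, $1:8, $2:8, $3:0, $4:8}  ⟨branch fallthrough⟩
[2] xor  $1, $2, $3  →  {$0:0, $1:8, $2:8, $3:0, $4:8}
[3] nor  $4, $3, $2  →  {$0:0, $1:8, $2:8, $3:0, $4:65527}
[4] sub  $0, $4, $2  →  {$0:0, $1:8, $2:8, $3:0, $4:65527}
[5] xor  $2, $3, $3  →  {$0:0, $1:8, $2:0, $3:0, $4:65527}
[6] bne  $1, $4, L8  →  {$0:0, $1:8, $2:0, $3:0, $4:65527}  ⟨branch taken⟩
[7] andi  $3, $0, 5  →  {$0:0, $1:8, $2:0, $3:0, $4:65527}
[8] and  $4, $4, $0  →  {$0:0, $1:8, $2:0, $3:0, $4:0}
[9] sub  $4, $2, $0  →  {$0:0, $1:8, $2:0, $3:0, $4:0}
[10] add  $1, $1, $2  →  {$0:0, $1:8, $2:0, $3:0, $4:0}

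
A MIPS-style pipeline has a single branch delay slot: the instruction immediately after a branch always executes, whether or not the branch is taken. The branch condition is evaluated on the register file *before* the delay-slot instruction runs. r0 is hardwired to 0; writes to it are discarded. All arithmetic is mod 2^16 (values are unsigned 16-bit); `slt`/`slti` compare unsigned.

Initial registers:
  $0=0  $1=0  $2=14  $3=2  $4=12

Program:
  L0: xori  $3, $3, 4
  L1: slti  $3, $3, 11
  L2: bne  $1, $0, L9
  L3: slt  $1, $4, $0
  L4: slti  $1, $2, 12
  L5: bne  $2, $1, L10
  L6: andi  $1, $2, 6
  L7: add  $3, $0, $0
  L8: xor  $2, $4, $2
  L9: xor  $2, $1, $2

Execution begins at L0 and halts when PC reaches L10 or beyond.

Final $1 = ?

[0] xori  $3, $3, 4  →  {$0:0, $1:0, $2:14, $3:6, $4:12}
[1] slti  $3, $3, 11  →  {$0:0, $1:0, $2:14, $3:1, $4:12}
[2] bne  $1, $0, L9  →  {$0:0, $1:0, $2:14, $3:1, $4:12}  ⟨branch fallthrough⟩
[3] slt  $1, $4, $0  →  {$0:0, $1:0, $2:14, $3:1, $4:12}
[4] slti  $1, $2, 12  →  {$0:0, $1:0, $2:14, $3:1, $4:12}
[5] bne  $2, $1, L10  →  {$0:0, $1:0, $2:14, $3:1, $4:12}  ⟨branch taken⟩
[6] andi  $1, $2, 6  →  {$0:0, $1:6, $2:14, $3:1, $4:12}

6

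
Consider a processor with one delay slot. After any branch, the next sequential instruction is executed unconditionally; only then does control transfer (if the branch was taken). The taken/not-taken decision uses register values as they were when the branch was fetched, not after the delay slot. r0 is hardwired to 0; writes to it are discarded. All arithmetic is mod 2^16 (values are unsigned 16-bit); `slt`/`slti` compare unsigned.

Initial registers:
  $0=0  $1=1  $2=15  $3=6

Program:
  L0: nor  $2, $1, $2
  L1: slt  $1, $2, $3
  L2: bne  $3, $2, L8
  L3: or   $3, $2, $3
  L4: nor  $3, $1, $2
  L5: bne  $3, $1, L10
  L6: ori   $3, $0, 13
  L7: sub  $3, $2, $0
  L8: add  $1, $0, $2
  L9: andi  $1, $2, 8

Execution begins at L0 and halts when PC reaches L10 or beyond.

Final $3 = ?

65526

[0] nor  $2, $1, $2  →  {$0:0, $1:1, $2:65520, $3:6}
[1] slt  $1, $2, $3  →  {$0:0, $1:0, $2:65520, $3:6}
[2] bne  $3, $2, L8  →  {$0:0, $1:0, $2:65520, $3:6}  ⟨branch taken⟩
[3] or   $3, $2, $3  →  {$0:0, $1:0, $2:65520, $3:65526}
[8] add  $1, $0, $2  →  {$0:0, $1:65520, $2:65520, $3:65526}
[9] andi  $1, $2, 8  →  {$0:0, $1:0, $2:65520, $3:65526}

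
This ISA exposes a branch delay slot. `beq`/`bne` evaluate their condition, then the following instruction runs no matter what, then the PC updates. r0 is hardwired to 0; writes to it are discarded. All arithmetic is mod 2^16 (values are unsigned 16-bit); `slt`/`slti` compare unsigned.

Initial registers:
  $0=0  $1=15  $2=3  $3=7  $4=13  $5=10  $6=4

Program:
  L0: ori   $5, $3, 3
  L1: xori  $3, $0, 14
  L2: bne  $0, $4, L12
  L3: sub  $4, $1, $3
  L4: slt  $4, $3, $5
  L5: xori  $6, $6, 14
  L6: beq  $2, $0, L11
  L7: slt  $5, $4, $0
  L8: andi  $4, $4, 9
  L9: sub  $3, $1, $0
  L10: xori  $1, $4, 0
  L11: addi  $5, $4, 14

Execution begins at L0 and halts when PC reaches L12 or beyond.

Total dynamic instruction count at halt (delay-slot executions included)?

  step pc=0: ori   $5, $3, 3  regs=(0,15,3,7,13,7,4)
  step pc=1: xori  $3, $0, 14  regs=(0,15,3,14,13,7,4)
  step pc=2: bne  $0, $4, L12  cond=T  regs=(0,15,3,14,13,7,4)
  step pc=3: sub  $4, $1, $3  regs=(0,15,3,14,1,7,4)

4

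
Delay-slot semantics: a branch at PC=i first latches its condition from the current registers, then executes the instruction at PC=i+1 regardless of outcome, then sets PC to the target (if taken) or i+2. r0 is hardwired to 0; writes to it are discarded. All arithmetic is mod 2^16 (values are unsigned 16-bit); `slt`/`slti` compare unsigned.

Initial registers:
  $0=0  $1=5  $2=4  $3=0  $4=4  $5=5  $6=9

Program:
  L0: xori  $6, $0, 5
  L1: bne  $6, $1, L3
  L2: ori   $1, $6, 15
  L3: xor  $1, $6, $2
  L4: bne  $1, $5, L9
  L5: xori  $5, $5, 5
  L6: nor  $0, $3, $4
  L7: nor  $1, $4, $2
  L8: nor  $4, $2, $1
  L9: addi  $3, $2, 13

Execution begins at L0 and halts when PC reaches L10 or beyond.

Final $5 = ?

0

[0] xori  $6, $0, 5  →  {$0:0, $1:5, $2:4, $3:0, $4:4, $5:5, $6:5}
[1] bne  $6, $1, L3  →  {$0:0, $1:5, $2:4, $3:0, $4:4, $5:5, $6:5}  ⟨branch fallthrough⟩
[2] ori   $1, $6, 15  →  {$0:0, $1:15, $2:4, $3:0, $4:4, $5:5, $6:5}
[3] xor  $1, $6, $2  →  {$0:0, $1:1, $2:4, $3:0, $4:4, $5:5, $6:5}
[4] bne  $1, $5, L9  →  {$0:0, $1:1, $2:4, $3:0, $4:4, $5:5, $6:5}  ⟨branch taken⟩
[5] xori  $5, $5, 5  →  {$0:0, $1:1, $2:4, $3:0, $4:4, $5:0, $6:5}
[9] addi  $3, $2, 13  →  {$0:0, $1:1, $2:4, $3:17, $4:4, $5:0, $6:5}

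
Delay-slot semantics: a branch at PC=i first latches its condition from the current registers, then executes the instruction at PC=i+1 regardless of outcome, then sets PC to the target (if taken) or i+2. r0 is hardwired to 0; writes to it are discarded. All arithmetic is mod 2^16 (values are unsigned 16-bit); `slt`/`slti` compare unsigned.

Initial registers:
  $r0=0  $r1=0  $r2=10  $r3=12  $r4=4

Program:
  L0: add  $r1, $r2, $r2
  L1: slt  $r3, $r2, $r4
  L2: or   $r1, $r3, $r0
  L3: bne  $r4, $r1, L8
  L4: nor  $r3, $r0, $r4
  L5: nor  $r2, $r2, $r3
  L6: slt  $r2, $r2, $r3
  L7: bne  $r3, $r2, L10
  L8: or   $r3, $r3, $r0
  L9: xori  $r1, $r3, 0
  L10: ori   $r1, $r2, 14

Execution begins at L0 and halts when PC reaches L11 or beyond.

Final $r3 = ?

PC=0  add  $r1, $r2, $r2     | $r0=0 $r1=20 $r2=10 $r3=12 $r4=4
PC=1  slt  $r3, $r2, $r4     | $r0=0 $r1=20 $r2=10 $r3=0 $r4=4
PC=2  or   $r1, $r3, $r0     | $r0=0 $r1=0 $r2=10 $r3=0 $r4=4
PC=3  bne  $r4, $r1, L8      | $r0=0 $r1=0 $r2=10 $r3=0 $r4=4  [TAKEN]
PC=4  nor  $r3, $r0, $r4     | $r0=0 $r1=0 $r2=10 $r3=65531 $r4=4
PC=8  or   $r3, $r3, $r0     | $r0=0 $r1=0 $r2=10 $r3=65531 $r4=4
PC=9  xori  $r1, $r3, 0      | $r0=0 $r1=65531 $r2=10 $r3=65531 $r4=4
PC=10 ori   $r1, $r2, 14     | $r0=0 $r1=14 $r2=10 $r3=65531 $r4=4

65531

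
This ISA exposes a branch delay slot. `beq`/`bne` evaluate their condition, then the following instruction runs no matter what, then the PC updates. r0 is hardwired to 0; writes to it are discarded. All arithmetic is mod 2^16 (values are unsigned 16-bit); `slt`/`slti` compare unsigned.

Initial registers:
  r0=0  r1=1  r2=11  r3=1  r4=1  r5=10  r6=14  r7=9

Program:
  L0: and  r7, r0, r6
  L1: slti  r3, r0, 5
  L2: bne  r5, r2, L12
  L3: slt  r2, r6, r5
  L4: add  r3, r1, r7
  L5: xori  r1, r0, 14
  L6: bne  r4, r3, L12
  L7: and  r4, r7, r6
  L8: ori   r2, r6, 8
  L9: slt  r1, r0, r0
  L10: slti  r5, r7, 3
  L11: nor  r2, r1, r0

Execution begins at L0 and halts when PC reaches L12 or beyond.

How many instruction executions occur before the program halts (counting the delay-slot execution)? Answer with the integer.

4

  step pc=0: and  r7, r0, r6  regs=(0,1,11,1,1,10,14,0)
  step pc=1: slti  r3, r0, 5  regs=(0,1,11,1,1,10,14,0)
  step pc=2: bne  r5, r2, L12  cond=T  regs=(0,1,11,1,1,10,14,0)
  step pc=3: slt  r2, r6, r5  regs=(0,1,0,1,1,10,14,0)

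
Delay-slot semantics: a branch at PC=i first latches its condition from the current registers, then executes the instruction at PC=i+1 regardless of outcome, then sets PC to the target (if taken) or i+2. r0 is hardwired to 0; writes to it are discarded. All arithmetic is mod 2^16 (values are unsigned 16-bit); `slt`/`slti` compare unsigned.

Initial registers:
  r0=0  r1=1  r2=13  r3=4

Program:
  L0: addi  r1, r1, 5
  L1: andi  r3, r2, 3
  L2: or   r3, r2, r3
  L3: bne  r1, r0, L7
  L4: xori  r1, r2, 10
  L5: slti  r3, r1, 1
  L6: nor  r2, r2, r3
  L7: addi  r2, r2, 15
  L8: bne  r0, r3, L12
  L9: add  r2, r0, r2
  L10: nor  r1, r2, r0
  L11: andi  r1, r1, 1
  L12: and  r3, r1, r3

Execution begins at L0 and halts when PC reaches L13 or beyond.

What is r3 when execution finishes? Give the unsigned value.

5

[0] addi  r1, r1, 5  →  {r0:0, r1:6, r2:13, r3:4}
[1] andi  r3, r2, 3  →  {r0:0, r1:6, r2:13, r3:1}
[2] or   r3, r2, r3  →  {r0:0, r1:6, r2:13, r3:13}
[3] bne  r1, r0, L7  →  {r0:0, r1:6, r2:13, r3:13}  ⟨branch taken⟩
[4] xori  r1, r2, 10  →  {r0:0, r1:7, r2:13, r3:13}
[7] addi  r2, r2, 15  →  {r0:0, r1:7, r2:28, r3:13}
[8] bne  r0, r3, L12  →  {r0:0, r1:7, r2:28, r3:13}  ⟨branch taken⟩
[9] add  r2, r0, r2  →  {r0:0, r1:7, r2:28, r3:13}
[12] and  r3, r1, r3  →  {r0:0, r1:7, r2:28, r3:5}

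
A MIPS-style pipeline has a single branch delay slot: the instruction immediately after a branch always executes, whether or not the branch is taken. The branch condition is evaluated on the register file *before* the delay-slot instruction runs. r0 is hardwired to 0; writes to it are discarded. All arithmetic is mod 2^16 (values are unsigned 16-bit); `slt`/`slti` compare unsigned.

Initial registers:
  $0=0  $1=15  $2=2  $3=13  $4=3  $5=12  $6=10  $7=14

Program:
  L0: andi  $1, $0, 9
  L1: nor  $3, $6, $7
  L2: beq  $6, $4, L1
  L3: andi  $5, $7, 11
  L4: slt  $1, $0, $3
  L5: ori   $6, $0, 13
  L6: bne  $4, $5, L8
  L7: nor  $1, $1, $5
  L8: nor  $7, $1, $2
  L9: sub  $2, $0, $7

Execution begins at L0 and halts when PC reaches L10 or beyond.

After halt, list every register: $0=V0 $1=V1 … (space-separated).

$0=0 $1=65524 $2=65527 $3=65521 $4=3 $5=10 $6=13 $7=9

[0] andi  $1, $0, 9  →  {$0:0, $1:0, $2:2, $3:13, $4:3, $5:12, $6:10, $7:14}
[1] nor  $3, $6, $7  →  {$0:0, $1:0, $2:2, $3:65521, $4:3, $5:12, $6:10, $7:14}
[2] beq  $6, $4, L1  →  {$0:0, $1:0, $2:2, $3:65521, $4:3, $5:12, $6:10, $7:14}  ⟨branch fallthrough⟩
[3] andi  $5, $7, 11  →  {$0:0, $1:0, $2:2, $3:65521, $4:3, $5:10, $6:10, $7:14}
[4] slt  $1, $0, $3  →  {$0:0, $1:1, $2:2, $3:65521, $4:3, $5:10, $6:10, $7:14}
[5] ori   $6, $0, 13  →  {$0:0, $1:1, $2:2, $3:65521, $4:3, $5:10, $6:13, $7:14}
[6] bne  $4, $5, L8  →  {$0:0, $1:1, $2:2, $3:65521, $4:3, $5:10, $6:13, $7:14}  ⟨branch taken⟩
[7] nor  $1, $1, $5  →  {$0:0, $1:65524, $2:2, $3:65521, $4:3, $5:10, $6:13, $7:14}
[8] nor  $7, $1, $2  →  {$0:0, $1:65524, $2:2, $3:65521, $4:3, $5:10, $6:13, $7:9}
[9] sub  $2, $0, $7  →  {$0:0, $1:65524, $2:65527, $3:65521, $4:3, $5:10, $6:13, $7:9}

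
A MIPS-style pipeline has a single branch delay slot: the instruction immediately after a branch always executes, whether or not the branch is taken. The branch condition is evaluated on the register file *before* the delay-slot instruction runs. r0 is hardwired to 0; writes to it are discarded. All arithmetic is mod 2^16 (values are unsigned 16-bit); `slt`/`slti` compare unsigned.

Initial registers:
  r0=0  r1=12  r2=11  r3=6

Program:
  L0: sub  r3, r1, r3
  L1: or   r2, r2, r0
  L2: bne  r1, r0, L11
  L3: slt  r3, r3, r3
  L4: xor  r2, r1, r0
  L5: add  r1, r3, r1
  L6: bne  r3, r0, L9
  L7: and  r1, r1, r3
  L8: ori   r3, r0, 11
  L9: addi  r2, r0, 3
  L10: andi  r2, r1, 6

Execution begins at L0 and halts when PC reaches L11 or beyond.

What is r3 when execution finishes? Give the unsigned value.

0

[0] sub  r3, r1, r3  →  {r0:0, r1:12, r2:11, r3:6}
[1] or   r2, r2, r0  →  {r0:0, r1:12, r2:11, r3:6}
[2] bne  r1, r0, L11  →  {r0:0, r1:12, r2:11, r3:6}  ⟨branch taken⟩
[3] slt  r3, r3, r3  →  {r0:0, r1:12, r2:11, r3:0}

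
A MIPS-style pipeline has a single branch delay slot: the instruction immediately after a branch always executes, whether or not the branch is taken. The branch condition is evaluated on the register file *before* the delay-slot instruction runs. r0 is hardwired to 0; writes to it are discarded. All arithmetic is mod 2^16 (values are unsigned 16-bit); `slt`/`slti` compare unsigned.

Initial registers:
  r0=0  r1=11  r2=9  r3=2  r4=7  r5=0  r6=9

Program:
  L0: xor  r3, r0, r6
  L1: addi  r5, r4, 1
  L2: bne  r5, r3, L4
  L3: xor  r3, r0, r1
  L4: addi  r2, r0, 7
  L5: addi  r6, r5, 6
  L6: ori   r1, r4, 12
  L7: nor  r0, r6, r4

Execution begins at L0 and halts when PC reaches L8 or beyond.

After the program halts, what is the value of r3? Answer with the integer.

[0] xor  r3, r0, r6  →  {r0:0, r1:11, r2:9, r3:9, r4:7, r5:0, r6:9}
[1] addi  r5, r4, 1  →  {r0:0, r1:11, r2:9, r3:9, r4:7, r5:8, r6:9}
[2] bne  r5, r3, L4  →  {r0:0, r1:11, r2:9, r3:9, r4:7, r5:8, r6:9}  ⟨branch taken⟩
[3] xor  r3, r0, r1  →  {r0:0, r1:11, r2:9, r3:11, r4:7, r5:8, r6:9}
[4] addi  r2, r0, 7  →  {r0:0, r1:11, r2:7, r3:11, r4:7, r5:8, r6:9}
[5] addi  r6, r5, 6  →  {r0:0, r1:11, r2:7, r3:11, r4:7, r5:8, r6:14}
[6] ori   r1, r4, 12  →  {r0:0, r1:15, r2:7, r3:11, r4:7, r5:8, r6:14}
[7] nor  r0, r6, r4  →  {r0:0, r1:15, r2:7, r3:11, r4:7, r5:8, r6:14}

11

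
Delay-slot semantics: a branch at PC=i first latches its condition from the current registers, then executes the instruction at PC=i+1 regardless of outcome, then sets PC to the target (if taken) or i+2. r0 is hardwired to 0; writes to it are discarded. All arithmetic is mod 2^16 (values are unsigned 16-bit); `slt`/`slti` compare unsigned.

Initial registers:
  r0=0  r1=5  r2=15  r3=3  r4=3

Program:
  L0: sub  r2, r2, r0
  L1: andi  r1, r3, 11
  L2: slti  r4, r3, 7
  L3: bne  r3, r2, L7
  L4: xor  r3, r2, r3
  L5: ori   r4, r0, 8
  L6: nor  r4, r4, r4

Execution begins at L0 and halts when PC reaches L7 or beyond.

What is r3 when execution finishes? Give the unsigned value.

12

#0 sub  r2, r2, r0 ; 0/5/15/3/3
#1 andi  r1, r3, 11 ; 0/3/15/3/3
#2 slti  r4, r3, 7 ; 0/3/15/3/1
#3 bne  r3, r2, L7 ; 0/3/15/3/1 ; →target
#4 xor  r3, r2, r3 ; 0/3/15/12/1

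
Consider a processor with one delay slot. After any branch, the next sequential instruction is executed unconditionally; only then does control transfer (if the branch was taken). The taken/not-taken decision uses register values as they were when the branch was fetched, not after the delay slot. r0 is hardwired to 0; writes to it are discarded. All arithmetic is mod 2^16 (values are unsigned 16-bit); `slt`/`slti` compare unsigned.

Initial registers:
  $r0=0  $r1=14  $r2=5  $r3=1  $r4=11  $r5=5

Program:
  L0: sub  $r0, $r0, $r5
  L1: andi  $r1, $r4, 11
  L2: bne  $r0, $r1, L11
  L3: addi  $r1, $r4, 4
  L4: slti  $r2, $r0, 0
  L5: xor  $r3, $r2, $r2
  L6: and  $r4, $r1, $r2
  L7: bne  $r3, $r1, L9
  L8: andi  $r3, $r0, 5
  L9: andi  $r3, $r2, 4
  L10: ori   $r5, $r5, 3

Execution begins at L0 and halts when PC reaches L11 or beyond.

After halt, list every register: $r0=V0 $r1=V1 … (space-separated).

  step pc=0: sub  $r0, $r0, $r5  regs=(0,14,5,1,11,5)
  step pc=1: andi  $r1, $r4, 11  regs=(0,11,5,1,11,5)
  step pc=2: bne  $r0, $r1, L11  cond=T  regs=(0,11,5,1,11,5)
  step pc=3: addi  $r1, $r4, 4  regs=(0,15,5,1,11,5)

$r0=0 $r1=15 $r2=5 $r3=1 $r4=11 $r5=5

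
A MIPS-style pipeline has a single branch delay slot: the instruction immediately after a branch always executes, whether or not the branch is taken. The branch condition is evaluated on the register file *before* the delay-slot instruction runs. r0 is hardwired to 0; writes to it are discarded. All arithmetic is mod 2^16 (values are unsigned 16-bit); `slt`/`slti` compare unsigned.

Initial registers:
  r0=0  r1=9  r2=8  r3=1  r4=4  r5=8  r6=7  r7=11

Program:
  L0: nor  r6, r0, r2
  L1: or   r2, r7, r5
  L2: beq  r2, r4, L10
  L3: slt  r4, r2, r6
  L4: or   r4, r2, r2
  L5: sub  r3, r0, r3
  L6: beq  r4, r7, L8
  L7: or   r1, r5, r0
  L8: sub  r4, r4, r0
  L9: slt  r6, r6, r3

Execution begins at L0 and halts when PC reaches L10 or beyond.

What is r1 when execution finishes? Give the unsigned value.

[0] nor  r6, r0, r2  →  {r0:0, r1:9, r2:8, r3:1, r4:4, r5:8, r6:65527, r7:11}
[1] or   r2, r7, r5  →  {r0:0, r1:9, r2:11, r3:1, r4:4, r5:8, r6:65527, r7:11}
[2] beq  r2, r4, L10  →  {r0:0, r1:9, r2:11, r3:1, r4:4, r5:8, r6:65527, r7:11}  ⟨branch fallthrough⟩
[3] slt  r4, r2, r6  →  {r0:0, r1:9, r2:11, r3:1, r4:1, r5:8, r6:65527, r7:11}
[4] or   r4, r2, r2  →  {r0:0, r1:9, r2:11, r3:1, r4:11, r5:8, r6:65527, r7:11}
[5] sub  r3, r0, r3  →  {r0:0, r1:9, r2:11, r3:65535, r4:11, r5:8, r6:65527, r7:11}
[6] beq  r4, r7, L8  →  {r0:0, r1:9, r2:11, r3:65535, r4:11, r5:8, r6:65527, r7:11}  ⟨branch taken⟩
[7] or   r1, r5, r0  →  {r0:0, r1:8, r2:11, r3:65535, r4:11, r5:8, r6:65527, r7:11}
[8] sub  r4, r4, r0  →  {r0:0, r1:8, r2:11, r3:65535, r4:11, r5:8, r6:65527, r7:11}
[9] slt  r6, r6, r3  →  {r0:0, r1:8, r2:11, r3:65535, r4:11, r5:8, r6:1, r7:11}

8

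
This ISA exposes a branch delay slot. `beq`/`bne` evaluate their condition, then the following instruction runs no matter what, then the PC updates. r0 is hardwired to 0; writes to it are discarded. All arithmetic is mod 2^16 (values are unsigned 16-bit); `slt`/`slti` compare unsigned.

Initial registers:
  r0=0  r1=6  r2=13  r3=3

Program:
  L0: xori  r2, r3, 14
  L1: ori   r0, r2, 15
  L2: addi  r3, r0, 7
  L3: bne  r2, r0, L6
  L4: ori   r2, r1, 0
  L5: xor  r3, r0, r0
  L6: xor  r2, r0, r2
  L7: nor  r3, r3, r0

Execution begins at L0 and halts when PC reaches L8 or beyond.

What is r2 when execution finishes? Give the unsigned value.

PC=0  xori  r2, r3, 14       | r0=0 r1=6 r2=13 r3=3
PC=1  ori   r0, r2, 15       | r0=0 r1=6 r2=13 r3=3
PC=2  addi  r3, r0, 7        | r0=0 r1=6 r2=13 r3=7
PC=3  bne  r2, r0, L6        | r0=0 r1=6 r2=13 r3=7  [TAKEN]
PC=4  ori   r2, r1, 0        | r0=0 r1=6 r2=6 r3=7
PC=6  xor  r2, r0, r2        | r0=0 r1=6 r2=6 r3=7
PC=7  nor  r3, r3, r0        | r0=0 r1=6 r2=6 r3=65528

6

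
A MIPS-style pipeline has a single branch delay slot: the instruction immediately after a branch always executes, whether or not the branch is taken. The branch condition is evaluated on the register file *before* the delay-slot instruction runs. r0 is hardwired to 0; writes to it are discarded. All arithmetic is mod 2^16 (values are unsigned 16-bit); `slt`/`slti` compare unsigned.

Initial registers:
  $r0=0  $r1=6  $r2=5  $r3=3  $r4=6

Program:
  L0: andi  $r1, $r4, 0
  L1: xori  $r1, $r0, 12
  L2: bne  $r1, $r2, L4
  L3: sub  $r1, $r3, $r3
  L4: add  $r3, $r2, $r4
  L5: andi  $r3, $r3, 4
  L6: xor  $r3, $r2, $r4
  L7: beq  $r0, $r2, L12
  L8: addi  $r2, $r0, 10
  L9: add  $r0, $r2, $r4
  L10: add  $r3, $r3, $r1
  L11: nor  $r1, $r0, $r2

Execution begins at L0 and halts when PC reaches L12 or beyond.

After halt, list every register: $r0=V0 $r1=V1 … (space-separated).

$r0=0 $r1=65525 $r2=10 $r3=3 $r4=6

[0] andi  $r1, $r4, 0  →  {$r0:0, $r1:0, $r2:5, $r3:3, $r4:6}
[1] xori  $r1, $r0, 12  →  {$r0:0, $r1:12, $r2:5, $r3:3, $r4:6}
[2] bne  $r1, $r2, L4  →  {$r0:0, $r1:12, $r2:5, $r3:3, $r4:6}  ⟨branch taken⟩
[3] sub  $r1, $r3, $r3  →  {$r0:0, $r1:0, $r2:5, $r3:3, $r4:6}
[4] add  $r3, $r2, $r4  →  {$r0:0, $r1:0, $r2:5, $r3:11, $r4:6}
[5] andi  $r3, $r3, 4  →  {$r0:0, $r1:0, $r2:5, $r3:0, $r4:6}
[6] xor  $r3, $r2, $r4  →  {$r0:0, $r1:0, $r2:5, $r3:3, $r4:6}
[7] beq  $r0, $r2, L12  →  {$r0:0, $r1:0, $r2:5, $r3:3, $r4:6}  ⟨branch fallthrough⟩
[8] addi  $r2, $r0, 10  →  {$r0:0, $r1:0, $r2:10, $r3:3, $r4:6}
[9] add  $r0, $r2, $r4  →  {$r0:0, $r1:0, $r2:10, $r3:3, $r4:6}
[10] add  $r3, $r3, $r1  →  {$r0:0, $r1:0, $r2:10, $r3:3, $r4:6}
[11] nor  $r1, $r0, $r2  →  {$r0:0, $r1:65525, $r2:10, $r3:3, $r4:6}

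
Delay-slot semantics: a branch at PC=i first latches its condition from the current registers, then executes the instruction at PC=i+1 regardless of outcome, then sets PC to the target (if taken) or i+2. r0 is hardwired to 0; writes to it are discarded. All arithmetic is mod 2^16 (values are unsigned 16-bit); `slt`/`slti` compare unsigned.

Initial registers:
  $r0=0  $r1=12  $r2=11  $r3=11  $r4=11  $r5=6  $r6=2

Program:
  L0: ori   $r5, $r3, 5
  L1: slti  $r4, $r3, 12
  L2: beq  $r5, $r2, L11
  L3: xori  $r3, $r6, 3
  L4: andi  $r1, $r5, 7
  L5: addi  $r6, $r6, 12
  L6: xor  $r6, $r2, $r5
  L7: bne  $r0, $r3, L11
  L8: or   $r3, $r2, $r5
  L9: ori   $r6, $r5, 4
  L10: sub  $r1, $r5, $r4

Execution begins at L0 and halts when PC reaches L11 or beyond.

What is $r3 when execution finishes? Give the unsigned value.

[0] ori   $r5, $r3, 5  →  {$r0:0, $r1:12, $r2:11, $r3:11, $r4:11, $r5:15, $r6:2}
[1] slti  $r4, $r3, 12  →  {$r0:0, $r1:12, $r2:11, $r3:11, $r4:1, $r5:15, $r6:2}
[2] beq  $r5, $r2, L11  →  {$r0:0, $r1:12, $r2:11, $r3:11, $r4:1, $r5:15, $r6:2}  ⟨branch fallthrough⟩
[3] xori  $r3, $r6, 3  →  {$r0:0, $r1:12, $r2:11, $r3:1, $r4:1, $r5:15, $r6:2}
[4] andi  $r1, $r5, 7  →  {$r0:0, $r1:7, $r2:11, $r3:1, $r4:1, $r5:15, $r6:2}
[5] addi  $r6, $r6, 12  →  {$r0:0, $r1:7, $r2:11, $r3:1, $r4:1, $r5:15, $r6:14}
[6] xor  $r6, $r2, $r5  →  {$r0:0, $r1:7, $r2:11, $r3:1, $r4:1, $r5:15, $r6:4}
[7] bne  $r0, $r3, L11  →  {$r0:0, $r1:7, $r2:11, $r3:1, $r4:1, $r5:15, $r6:4}  ⟨branch taken⟩
[8] or   $r3, $r2, $r5  →  {$r0:0, $r1:7, $r2:11, $r3:15, $r4:1, $r5:15, $r6:4}

15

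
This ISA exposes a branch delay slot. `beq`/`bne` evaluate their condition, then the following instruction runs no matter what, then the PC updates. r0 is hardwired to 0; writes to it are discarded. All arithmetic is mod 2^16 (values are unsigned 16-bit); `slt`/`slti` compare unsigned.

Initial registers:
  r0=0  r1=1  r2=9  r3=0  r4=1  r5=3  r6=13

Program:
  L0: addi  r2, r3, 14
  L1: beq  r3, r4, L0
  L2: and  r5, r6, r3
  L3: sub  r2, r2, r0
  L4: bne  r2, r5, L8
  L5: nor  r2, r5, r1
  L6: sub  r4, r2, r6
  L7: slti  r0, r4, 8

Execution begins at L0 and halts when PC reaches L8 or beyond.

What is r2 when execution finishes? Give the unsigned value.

PC=0  addi  r2, r3, 14       | r0=0 r1=1 r2=14 r3=0 r4=1 r5=3 r6=13
PC=1  beq  r3, r4, L0        | r0=0 r1=1 r2=14 r3=0 r4=1 r5=3 r6=13  [not taken]
PC=2  and  r5, r6, r3        | r0=0 r1=1 r2=14 r3=0 r4=1 r5=0 r6=13
PC=3  sub  r2, r2, r0        | r0=0 r1=1 r2=14 r3=0 r4=1 r5=0 r6=13
PC=4  bne  r2, r5, L8        | r0=0 r1=1 r2=14 r3=0 r4=1 r5=0 r6=13  [TAKEN]
PC=5  nor  r2, r5, r1        | r0=0 r1=1 r2=65534 r3=0 r4=1 r5=0 r6=13

65534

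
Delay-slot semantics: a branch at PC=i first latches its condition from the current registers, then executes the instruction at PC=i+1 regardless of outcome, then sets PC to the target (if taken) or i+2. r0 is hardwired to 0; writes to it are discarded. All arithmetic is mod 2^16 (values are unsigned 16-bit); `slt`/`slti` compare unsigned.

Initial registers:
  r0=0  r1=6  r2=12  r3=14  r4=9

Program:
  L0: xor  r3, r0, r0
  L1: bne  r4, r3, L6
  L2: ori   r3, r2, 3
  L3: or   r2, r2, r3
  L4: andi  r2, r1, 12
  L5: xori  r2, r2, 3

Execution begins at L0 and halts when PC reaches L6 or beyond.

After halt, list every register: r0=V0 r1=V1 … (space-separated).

r0=0 r1=6 r2=12 r3=15 r4=9

  step pc=0: xor  r3, r0, r0  regs=(0,6,12,0,9)
  step pc=1: bne  r4, r3, L6  cond=T  regs=(0,6,12,0,9)
  step pc=2: ori   r3, r2, 3  regs=(0,6,12,15,9)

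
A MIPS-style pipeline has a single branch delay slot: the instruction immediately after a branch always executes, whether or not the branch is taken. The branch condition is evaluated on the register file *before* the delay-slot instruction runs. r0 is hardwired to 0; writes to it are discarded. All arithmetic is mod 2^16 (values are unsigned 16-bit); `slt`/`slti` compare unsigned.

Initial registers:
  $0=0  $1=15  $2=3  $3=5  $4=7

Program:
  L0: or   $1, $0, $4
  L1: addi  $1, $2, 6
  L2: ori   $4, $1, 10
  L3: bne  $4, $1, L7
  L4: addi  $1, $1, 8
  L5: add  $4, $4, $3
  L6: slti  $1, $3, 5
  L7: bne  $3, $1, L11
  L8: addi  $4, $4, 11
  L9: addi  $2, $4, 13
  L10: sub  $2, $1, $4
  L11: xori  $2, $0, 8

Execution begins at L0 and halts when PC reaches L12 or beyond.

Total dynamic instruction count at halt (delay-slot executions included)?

#0 or   $1, $0, $4 ; 0/7/3/5/7
#1 addi  $1, $2, 6 ; 0/9/3/5/7
#2 ori   $4, $1, 10 ; 0/9/3/5/11
#3 bne  $4, $1, L7 ; 0/9/3/5/11 ; →target
#4 addi  $1, $1, 8 ; 0/17/3/5/11
#7 bne  $3, $1, L11 ; 0/17/3/5/11 ; →target
#8 addi  $4, $4, 11 ; 0/17/3/5/22
#11 xori  $2, $0, 8 ; 0/17/8/5/22

8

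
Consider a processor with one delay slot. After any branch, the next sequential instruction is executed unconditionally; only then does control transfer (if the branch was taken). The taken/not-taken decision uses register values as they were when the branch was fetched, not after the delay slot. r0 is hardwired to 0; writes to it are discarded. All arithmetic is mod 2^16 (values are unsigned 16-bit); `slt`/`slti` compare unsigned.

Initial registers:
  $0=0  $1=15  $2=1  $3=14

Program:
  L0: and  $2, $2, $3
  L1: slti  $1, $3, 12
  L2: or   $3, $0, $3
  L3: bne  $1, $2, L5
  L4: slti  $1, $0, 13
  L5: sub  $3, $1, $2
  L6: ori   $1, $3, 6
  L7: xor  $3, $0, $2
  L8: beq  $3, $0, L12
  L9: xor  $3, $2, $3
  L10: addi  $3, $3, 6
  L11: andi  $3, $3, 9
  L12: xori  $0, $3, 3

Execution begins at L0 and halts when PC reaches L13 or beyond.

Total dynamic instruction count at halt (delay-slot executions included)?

PC=0  and  $2, $2, $3        | $0=0 $1=15 $2=0 $3=14
PC=1  slti  $1, $3, 12       | $0=0 $1=0 $2=0 $3=14
PC=2  or   $3, $0, $3        | $0=0 $1=0 $2=0 $3=14
PC=3  bne  $1, $2, L5        | $0=0 $1=0 $2=0 $3=14  [not taken]
PC=4  slti  $1, $0, 13       | $0=0 $1=1 $2=0 $3=14
PC=5  sub  $3, $1, $2        | $0=0 $1=1 $2=0 $3=1
PC=6  ori   $1, $3, 6        | $0=0 $1=7 $2=0 $3=1
PC=7  xor  $3, $0, $2        | $0=0 $1=7 $2=0 $3=0
PC=8  beq  $3, $0, L12       | $0=0 $1=7 $2=0 $3=0  [TAKEN]
PC=9  xor  $3, $2, $3        | $0=0 $1=7 $2=0 $3=0
PC=12 xori  $0, $3, 3        | $0=0 $1=7 $2=0 $3=0

11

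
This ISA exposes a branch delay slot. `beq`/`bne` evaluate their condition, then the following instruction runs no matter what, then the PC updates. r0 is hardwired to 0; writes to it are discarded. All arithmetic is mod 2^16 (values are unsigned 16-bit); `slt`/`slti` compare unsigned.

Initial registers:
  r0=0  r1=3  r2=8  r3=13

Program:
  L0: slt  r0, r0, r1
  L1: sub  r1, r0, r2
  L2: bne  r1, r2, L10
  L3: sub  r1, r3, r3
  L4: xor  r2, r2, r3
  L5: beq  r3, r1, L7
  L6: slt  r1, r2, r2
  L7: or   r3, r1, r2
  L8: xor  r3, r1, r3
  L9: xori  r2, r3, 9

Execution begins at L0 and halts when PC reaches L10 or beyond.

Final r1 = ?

[0] slt  r0, r0, r1  →  {r0:0, r1:3, r2:8, r3:13}
[1] sub  r1, r0, r2  →  {r0:0, r1:65528, r2:8, r3:13}
[2] bne  r1, r2, L10  →  {r0:0, r1:65528, r2:8, r3:13}  ⟨branch taken⟩
[3] sub  r1, r3, r3  →  {r0:0, r1:0, r2:8, r3:13}

0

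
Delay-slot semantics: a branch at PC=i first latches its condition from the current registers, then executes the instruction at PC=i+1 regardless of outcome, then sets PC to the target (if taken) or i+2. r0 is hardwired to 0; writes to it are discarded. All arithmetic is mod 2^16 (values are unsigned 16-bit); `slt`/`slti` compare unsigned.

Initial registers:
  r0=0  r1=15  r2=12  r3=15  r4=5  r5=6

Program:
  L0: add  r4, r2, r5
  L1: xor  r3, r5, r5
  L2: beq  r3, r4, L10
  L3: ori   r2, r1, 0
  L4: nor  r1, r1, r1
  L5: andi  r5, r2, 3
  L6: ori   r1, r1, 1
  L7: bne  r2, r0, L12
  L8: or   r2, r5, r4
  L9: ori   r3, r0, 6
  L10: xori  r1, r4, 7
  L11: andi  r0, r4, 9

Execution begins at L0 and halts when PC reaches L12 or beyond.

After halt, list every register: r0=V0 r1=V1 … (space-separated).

#0 add  r4, r2, r5 ; 0/15/12/15/18/6
#1 xor  r3, r5, r5 ; 0/15/12/0/18/6
#2 beq  r3, r4, L10 ; 0/15/12/0/18/6 ; →fallthru
#3 ori   r2, r1, 0 ; 0/15/15/0/18/6
#4 nor  r1, r1, r1 ; 0/65520/15/0/18/6
#5 andi  r5, r2, 3 ; 0/65520/15/0/18/3
#6 ori   r1, r1, 1 ; 0/65521/15/0/18/3
#7 bne  r2, r0, L12 ; 0/65521/15/0/18/3 ; →target
#8 or   r2, r5, r4 ; 0/65521/19/0/18/3

r0=0 r1=65521 r2=19 r3=0 r4=18 r5=3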